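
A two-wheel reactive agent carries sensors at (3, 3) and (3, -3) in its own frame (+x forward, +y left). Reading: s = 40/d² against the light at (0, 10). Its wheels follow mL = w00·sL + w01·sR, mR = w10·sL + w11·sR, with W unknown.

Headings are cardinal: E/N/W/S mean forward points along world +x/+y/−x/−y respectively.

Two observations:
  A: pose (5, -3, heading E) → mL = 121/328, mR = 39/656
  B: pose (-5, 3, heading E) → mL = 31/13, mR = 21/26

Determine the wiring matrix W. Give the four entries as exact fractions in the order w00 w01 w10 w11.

1 1 1/2 -1/2

obs A: pose=(5,-3,E) → sL=10/41, sR=1/8, mL=121/328, mR=39/656
obs B: pose=(-5,3,E) → sL=2, sR=5/13, mL=31/13, mR=21/26
sensor matrix S = [[10/41, 1/8], [2, 5/13]]; det S = -333/2132
solve [mL_A; mL_B] = S·[w00; w01] and [mR_A; mR_B] = S·[w10; w11]:
  w00 = 1, w01 = 1, w10 = 1/2, w11 = -1/2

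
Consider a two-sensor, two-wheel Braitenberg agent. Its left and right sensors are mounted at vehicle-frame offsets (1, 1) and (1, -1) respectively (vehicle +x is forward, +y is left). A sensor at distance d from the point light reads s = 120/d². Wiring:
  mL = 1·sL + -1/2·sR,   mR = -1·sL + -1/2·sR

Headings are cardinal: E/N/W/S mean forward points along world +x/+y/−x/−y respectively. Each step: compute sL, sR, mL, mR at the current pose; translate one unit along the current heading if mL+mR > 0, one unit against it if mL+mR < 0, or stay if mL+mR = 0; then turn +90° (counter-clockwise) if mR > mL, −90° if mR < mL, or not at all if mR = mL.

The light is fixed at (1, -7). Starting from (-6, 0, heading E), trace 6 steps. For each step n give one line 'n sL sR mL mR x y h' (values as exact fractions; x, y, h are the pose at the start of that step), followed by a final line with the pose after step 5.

0 6/5 5/3 11/30 -61/30 -6 0 E
1 24/17 40/39 596/663 -1276/663 -7 0 S
2 12/13 20/27 194/351 -454/351 -7 1 W
3 24/29 40/39 356/1131 -1516/1131 -6 1 N
4 6/5 5/3 11/30 -61/30 -6 0 E
5 24/17 40/39 596/663 -1276/663 -7 0 S
final -7 1 W

n=0: pose=(-6,0,E); sL=6/5, sR=5/3; mL=11/30, mR=-61/30; mL+mR=-5/3 → advance -1; mR−mL=-12/5 → turn -1·90°
n=1: pose=(-7,0,S); sL=24/17, sR=40/39; mL=596/663, mR=-1276/663; mL+mR=-40/39 → advance -1; mR−mL=-48/17 → turn -1·90°
n=2: pose=(-7,1,W); sL=12/13, sR=20/27; mL=194/351, mR=-454/351; mL+mR=-20/27 → advance -1; mR−mL=-24/13 → turn -1·90°
n=3: pose=(-6,1,N); sL=24/29, sR=40/39; mL=356/1131, mR=-1516/1131; mL+mR=-40/39 → advance -1; mR−mL=-48/29 → turn -1·90°
n=4: pose=(-6,0,E); sL=6/5, sR=5/3; mL=11/30, mR=-61/30; mL+mR=-5/3 → advance -1; mR−mL=-12/5 → turn -1·90°
n=5: pose=(-7,0,S); sL=24/17, sR=40/39; mL=596/663, mR=-1276/663; mL+mR=-40/39 → advance -1; mR−mL=-48/17 → turn -1·90°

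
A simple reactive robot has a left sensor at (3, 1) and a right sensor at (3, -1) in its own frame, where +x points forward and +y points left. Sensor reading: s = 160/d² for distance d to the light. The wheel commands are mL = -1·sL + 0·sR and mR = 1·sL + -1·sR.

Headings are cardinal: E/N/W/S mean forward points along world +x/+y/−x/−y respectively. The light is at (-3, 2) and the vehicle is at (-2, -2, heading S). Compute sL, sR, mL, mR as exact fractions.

left sensor world pos  = (-1, -5); dL² = 53
right sensor world pos = (-3, -5); dR² = 49
sL = 160/53 = 160/53
sR = 160/49 = 160/49
mL = -1·sL + 0·sR = -160/53
mR = 1·sL + -1·sR = -640/2597

160/53 160/49 -160/53 -640/2597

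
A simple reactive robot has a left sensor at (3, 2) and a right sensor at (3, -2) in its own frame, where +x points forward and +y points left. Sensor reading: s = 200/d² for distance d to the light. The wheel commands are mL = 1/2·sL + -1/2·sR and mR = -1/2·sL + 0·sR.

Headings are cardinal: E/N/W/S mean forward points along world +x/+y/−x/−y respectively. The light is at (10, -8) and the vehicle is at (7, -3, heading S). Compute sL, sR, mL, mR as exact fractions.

40 200/29 480/29 -20

left sensor world pos  = (9, -6); dL² = 5
right sensor world pos = (5, -6); dR² = 29
sL = 200/5 = 40
sR = 200/29 = 200/29
mL = 1/2·sL + -1/2·sR = 480/29
mR = -1/2·sL + 0·sR = -20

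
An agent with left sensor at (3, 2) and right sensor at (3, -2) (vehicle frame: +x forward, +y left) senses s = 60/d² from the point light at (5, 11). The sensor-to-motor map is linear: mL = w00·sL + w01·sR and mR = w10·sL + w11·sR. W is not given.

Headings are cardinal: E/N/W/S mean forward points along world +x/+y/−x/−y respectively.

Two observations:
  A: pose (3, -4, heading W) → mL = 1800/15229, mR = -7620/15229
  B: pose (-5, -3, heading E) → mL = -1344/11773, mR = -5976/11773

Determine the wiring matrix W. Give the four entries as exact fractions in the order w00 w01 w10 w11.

obs A: pose=(3,-4,W) → sL=30/157, sR=30/97, mL=1800/15229, mR=-7620/15229
obs B: pose=(-5,-3,E) → sL=60/193, sR=12/61, mL=-1344/11773, mR=-5976/11773
sensor matrix S = [[30/157, 30/97], [60/193, 12/61]]; det S = -10499040/179291017
solve [mL_A; mL_B] = S·[w00; w01] and [mR_A; mR_B] = S·[w10; w11]:
  w00 = -1, w01 = 1, w10 = -1, w11 = -1

-1 1 -1 -1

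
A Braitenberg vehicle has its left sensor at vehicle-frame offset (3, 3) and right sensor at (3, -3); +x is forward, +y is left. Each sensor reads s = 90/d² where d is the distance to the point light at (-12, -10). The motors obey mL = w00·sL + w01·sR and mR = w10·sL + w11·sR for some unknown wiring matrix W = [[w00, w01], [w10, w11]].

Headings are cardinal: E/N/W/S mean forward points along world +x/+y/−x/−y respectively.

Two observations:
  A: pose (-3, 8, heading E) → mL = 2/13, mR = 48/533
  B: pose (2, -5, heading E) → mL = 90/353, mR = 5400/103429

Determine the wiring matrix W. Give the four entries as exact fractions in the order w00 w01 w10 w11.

1 0 -1 1

obs A: pose=(-3,8,E) → sL=2/13, sR=10/41, mL=2/13, mR=48/533
obs B: pose=(2,-5,E) → sL=90/353, sR=90/293, mL=90/353, mR=5400/103429
sensor matrix S = [[2/13, 10/41], [90/353, 90/293]]; det S = -822960/55127657
solve [mL_A; mL_B] = S·[w00; w01] and [mR_A; mR_B] = S·[w10; w11]:
  w00 = 1, w01 = 0, w10 = -1, w11 = 1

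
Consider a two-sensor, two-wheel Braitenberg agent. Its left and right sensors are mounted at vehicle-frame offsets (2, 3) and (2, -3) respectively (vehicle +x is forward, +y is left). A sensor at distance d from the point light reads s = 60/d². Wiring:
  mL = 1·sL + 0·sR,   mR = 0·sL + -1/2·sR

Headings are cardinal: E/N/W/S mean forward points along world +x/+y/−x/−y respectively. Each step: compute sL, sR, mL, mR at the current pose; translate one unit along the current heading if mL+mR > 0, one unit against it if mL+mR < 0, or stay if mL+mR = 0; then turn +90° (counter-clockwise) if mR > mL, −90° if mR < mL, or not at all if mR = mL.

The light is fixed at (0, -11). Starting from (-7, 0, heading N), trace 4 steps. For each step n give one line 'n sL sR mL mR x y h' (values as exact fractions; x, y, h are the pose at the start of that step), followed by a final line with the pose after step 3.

n=0: pose=(-7,0,N); sL=60/269, sR=12/37; mL=60/269, mR=-6/37; mL+mR=606/9953 → advance +1; mR−mL=-3834/9953 → turn -1·90°
n=1: pose=(-7,1,E); sL=6/25, sR=30/53; mL=6/25, mR=-15/53; mL+mR=-57/1325 → advance -1; mR−mL=-693/1325 → turn -1·90°
n=2: pose=(-8,1,S); sL=12/25, sR=60/221; mL=12/25, mR=-30/221; mL+mR=1902/5525 → advance +1; mR−mL=-3402/5525 → turn -1·90°
n=3: pose=(-8,0,W); sL=15/41, sR=15/74; mL=15/41, mR=-15/148; mL+mR=1605/6068 → advance +1; mR−mL=-2835/6068 → turn -1·90°

0 60/269 12/37 60/269 -6/37 -7 0 N
1 6/25 30/53 6/25 -15/53 -7 1 E
2 12/25 60/221 12/25 -30/221 -8 1 S
3 15/41 15/74 15/41 -15/148 -8 0 W
final -9 0 N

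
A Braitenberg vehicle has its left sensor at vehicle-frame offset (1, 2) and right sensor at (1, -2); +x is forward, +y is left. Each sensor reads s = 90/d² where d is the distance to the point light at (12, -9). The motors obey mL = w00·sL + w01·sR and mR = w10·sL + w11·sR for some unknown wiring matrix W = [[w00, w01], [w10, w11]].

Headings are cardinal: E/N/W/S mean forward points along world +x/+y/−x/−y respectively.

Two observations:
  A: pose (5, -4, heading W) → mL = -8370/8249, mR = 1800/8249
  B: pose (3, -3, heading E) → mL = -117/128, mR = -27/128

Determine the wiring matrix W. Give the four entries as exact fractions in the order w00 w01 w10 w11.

obs A: pose=(5,-4,W) → sL=90/73, sR=90/113, mL=-8370/8249, mR=1800/8249
obs B: pose=(3,-3,E) → sL=45/64, sR=9/8, mL=-117/128, mR=-27/128
sensor matrix S = [[90/73, 90/113], [45/64, 9/8]]; det S = 218295/263968
solve [mL_A; mL_B] = S·[w00; w01] and [mR_A; mR_B] = S·[w10; w11]:
  w00 = -1/2, w01 = -1/2, w10 = 1/2, w11 = -1/2

-1/2 -1/2 1/2 -1/2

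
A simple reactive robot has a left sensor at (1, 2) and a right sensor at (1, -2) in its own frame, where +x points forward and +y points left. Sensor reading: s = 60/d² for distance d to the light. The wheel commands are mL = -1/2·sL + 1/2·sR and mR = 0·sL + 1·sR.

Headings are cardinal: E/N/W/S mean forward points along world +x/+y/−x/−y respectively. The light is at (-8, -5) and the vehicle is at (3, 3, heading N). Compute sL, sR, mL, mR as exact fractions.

left sensor world pos  = (1, 4); dL² = 162
right sensor world pos = (5, 4); dR² = 250
sL = 60/162 = 10/27
sR = 60/250 = 6/25
mL = -1/2·sL + 1/2·sR = -44/675
mR = 0·sL + 1·sR = 6/25

10/27 6/25 -44/675 6/25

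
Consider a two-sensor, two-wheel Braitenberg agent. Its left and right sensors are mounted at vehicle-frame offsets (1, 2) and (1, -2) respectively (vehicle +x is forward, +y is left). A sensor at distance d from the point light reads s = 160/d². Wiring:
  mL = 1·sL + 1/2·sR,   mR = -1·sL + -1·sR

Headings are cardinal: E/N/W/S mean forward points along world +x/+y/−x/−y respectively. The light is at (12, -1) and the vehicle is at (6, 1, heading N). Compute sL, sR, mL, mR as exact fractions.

left sensor world pos  = (4, 2); dL² = 73
right sensor world pos = (8, 2); dR² = 25
sL = 160/73 = 160/73
sR = 160/25 = 32/5
mL = 1·sL + 1/2·sR = 1968/365
mR = -1·sL + -1·sR = -3136/365

160/73 32/5 1968/365 -3136/365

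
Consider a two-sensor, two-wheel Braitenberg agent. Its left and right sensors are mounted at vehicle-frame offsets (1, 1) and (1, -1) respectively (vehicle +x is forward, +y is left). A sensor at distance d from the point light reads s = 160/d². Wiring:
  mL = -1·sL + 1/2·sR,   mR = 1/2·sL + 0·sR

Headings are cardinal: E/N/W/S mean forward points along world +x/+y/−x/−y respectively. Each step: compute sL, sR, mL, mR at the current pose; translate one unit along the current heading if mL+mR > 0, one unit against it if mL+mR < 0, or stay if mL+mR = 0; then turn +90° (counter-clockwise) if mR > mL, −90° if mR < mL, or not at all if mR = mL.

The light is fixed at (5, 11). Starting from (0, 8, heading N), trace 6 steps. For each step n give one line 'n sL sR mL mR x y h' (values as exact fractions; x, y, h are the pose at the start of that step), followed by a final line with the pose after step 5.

0 4 8 0 2 0 8 N
1 32/9 160/37 -464/333 16/9 0 9 W
2 80/17 80/29 -1640/493 40/17 -1 9 S
3 32/5 160/29 -528/145 16/5 -1 10 E
4 5/2 40/9 -5/18 5/4 -2 10 N
5 32/13 32/13 -16/13 16/13 -2 11 W
final -2 11 S

n=0: pose=(0,8,N); sL=4, sR=8; mL=0, mR=2; mL+mR=2 → advance +1; mR−mL=2 → turn +1·90°
n=1: pose=(0,9,W); sL=32/9, sR=160/37; mL=-464/333, mR=16/9; mL+mR=128/333 → advance +1; mR−mL=352/111 → turn +1·90°
n=2: pose=(-1,9,S); sL=80/17, sR=80/29; mL=-1640/493, mR=40/17; mL+mR=-480/493 → advance -1; mR−mL=2800/493 → turn +1·90°
n=3: pose=(-1,10,E); sL=32/5, sR=160/29; mL=-528/145, mR=16/5; mL+mR=-64/145 → advance -1; mR−mL=992/145 → turn +1·90°
n=4: pose=(-2,10,N); sL=5/2, sR=40/9; mL=-5/18, mR=5/4; mL+mR=35/36 → advance +1; mR−mL=55/36 → turn +1·90°
n=5: pose=(-2,11,W); sL=32/13, sR=32/13; mL=-16/13, mR=16/13; mL+mR=0 → advance +0; mR−mL=32/13 → turn +1·90°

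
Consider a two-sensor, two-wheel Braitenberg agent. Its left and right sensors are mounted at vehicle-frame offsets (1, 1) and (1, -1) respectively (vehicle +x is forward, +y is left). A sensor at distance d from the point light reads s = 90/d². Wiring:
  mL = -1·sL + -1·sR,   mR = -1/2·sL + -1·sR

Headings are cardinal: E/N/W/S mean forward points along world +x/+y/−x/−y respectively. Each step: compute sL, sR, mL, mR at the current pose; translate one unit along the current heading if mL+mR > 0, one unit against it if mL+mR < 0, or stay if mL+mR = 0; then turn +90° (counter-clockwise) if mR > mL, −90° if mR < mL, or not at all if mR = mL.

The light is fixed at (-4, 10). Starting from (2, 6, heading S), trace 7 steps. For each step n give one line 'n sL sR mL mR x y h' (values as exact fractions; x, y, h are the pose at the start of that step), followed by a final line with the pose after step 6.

n=0: pose=(2,6,S); sL=45/37, sR=9/5; mL=-558/185, mR=-891/370; mL+mR=-2007/370 → advance -1; mR−mL=45/74 → turn +1·90°
n=1: pose=(2,7,E); sL=90/53, sR=18/13; mL=-2124/689, mR=-1539/689; mL+mR=-3663/689 → advance -1; mR−mL=45/53 → turn +1·90°
n=2: pose=(1,7,N); sL=9/2, sR=9/4; mL=-27/4, mR=-9/2; mL+mR=-45/4 → advance -1; mR−mL=9/4 → turn +1·90°
n=3: pose=(1,6,W); sL=90/41, sR=18/5; mL=-1188/205, mR=-963/205; mL+mR=-2151/205 → advance -1; mR−mL=45/41 → turn +1·90°
n=4: pose=(2,6,S); sL=45/37, sR=9/5; mL=-558/185, mR=-891/370; mL+mR=-2007/370 → advance -1; mR−mL=45/74 → turn +1·90°
n=5: pose=(2,7,E); sL=90/53, sR=18/13; mL=-2124/689, mR=-1539/689; mL+mR=-3663/689 → advance -1; mR−mL=45/53 → turn +1·90°
n=6: pose=(1,7,N); sL=9/2, sR=9/4; mL=-27/4, mR=-9/2; mL+mR=-45/4 → advance -1; mR−mL=9/4 → turn +1·90°

0 45/37 9/5 -558/185 -891/370 2 6 S
1 90/53 18/13 -2124/689 -1539/689 2 7 E
2 9/2 9/4 -27/4 -9/2 1 7 N
3 90/41 18/5 -1188/205 -963/205 1 6 W
4 45/37 9/5 -558/185 -891/370 2 6 S
5 90/53 18/13 -2124/689 -1539/689 2 7 E
6 9/2 9/4 -27/4 -9/2 1 7 N
final 1 6 W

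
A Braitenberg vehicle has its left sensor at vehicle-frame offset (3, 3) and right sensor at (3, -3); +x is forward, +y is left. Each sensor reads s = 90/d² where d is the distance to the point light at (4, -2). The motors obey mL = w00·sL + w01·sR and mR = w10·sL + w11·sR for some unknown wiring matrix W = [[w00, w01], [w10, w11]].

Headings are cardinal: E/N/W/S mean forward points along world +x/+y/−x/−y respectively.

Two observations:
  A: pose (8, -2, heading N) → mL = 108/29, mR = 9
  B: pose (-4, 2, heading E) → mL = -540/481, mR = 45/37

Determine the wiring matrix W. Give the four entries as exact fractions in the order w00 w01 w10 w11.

obs A: pose=(8,-2,N) → sL=9, sR=45/29, mL=108/29, mR=9
obs B: pose=(-4,2,E) → sL=45/37, sR=45/13, mL=-540/481, mR=45/37
sensor matrix S = [[9, 45/29], [45/37, 45/13]]; det S = 408240/13949
solve [mL_A; mL_B] = S·[w00; w01] and [mR_A; mR_B] = S·[w10; w11]:
  w00 = 1/2, w01 = -1/2, w10 = 1, w11 = 0

1/2 -1/2 1 0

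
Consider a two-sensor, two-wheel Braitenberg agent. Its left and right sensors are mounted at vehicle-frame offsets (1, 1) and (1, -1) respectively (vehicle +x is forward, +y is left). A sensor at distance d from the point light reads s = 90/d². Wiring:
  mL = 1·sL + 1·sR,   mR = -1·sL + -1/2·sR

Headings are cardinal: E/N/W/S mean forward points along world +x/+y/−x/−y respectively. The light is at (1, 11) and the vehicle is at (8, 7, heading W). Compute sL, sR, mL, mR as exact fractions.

90/61 2 212/61 -151/61

left sensor world pos  = (7, 6); dL² = 61
right sensor world pos = (7, 8); dR² = 45
sL = 90/61 = 90/61
sR = 90/45 = 2
mL = 1·sL + 1·sR = 212/61
mR = -1·sL + -1/2·sR = -151/61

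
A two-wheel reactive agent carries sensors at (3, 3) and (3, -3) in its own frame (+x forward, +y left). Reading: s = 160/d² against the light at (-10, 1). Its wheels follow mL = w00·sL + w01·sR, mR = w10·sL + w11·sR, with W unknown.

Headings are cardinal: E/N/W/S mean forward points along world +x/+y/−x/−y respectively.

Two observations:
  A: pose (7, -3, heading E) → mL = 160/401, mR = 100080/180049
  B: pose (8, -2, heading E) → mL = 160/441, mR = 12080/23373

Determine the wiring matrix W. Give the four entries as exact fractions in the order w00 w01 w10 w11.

1 0 1/2 1

obs A: pose=(7,-3,E) → sL=160/401, sR=160/449, mL=160/401, mR=100080/180049
obs B: pose=(8,-2,E) → sL=160/441, sR=160/477, mL=160/441, mR=12080/23373
sensor matrix S = [[160/401, 160/449], [160/441, 160/477]]; det S = 19148800/4208285277
solve [mL_A; mL_B] = S·[w00; w01] and [mR_A; mR_B] = S·[w10; w11]:
  w00 = 1, w01 = 0, w10 = 1/2, w11 = 1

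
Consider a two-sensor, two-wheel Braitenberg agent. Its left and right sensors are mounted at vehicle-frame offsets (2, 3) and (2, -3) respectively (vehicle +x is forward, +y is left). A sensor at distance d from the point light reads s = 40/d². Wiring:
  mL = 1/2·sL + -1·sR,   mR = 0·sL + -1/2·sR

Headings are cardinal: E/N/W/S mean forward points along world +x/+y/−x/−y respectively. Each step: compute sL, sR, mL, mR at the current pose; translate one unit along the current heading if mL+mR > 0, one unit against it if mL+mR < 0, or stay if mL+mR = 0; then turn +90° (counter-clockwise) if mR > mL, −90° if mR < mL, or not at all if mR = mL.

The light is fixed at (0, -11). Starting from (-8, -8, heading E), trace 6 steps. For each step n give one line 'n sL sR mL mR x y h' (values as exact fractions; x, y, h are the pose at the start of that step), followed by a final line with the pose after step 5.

0 5/9 10/9 -5/6 -5/9 -8 -8 E
1 40/169 40/61 -5540/10309 -20/61 -9 -8 N
2 20/61 20/73 -490/4453 -10/73 -9 -9 W
3 40/137 40/41 -4660/5617 -20/41 -8 -9 N
4 5/13 10/29 -115/754 -5/29 -8 -10 W
5 40/109 8/5 -772/545 -4/5 -7 -10 N
final -7 -11 W

n=0: pose=(-8,-8,E); sL=5/9, sR=10/9; mL=-5/6, mR=-5/9; mL+mR=-25/18 → advance -1; mR−mL=5/18 → turn +1·90°
n=1: pose=(-9,-8,N); sL=40/169, sR=40/61; mL=-5540/10309, mR=-20/61; mL+mR=-8920/10309 → advance -1; mR−mL=2160/10309 → turn +1·90°
n=2: pose=(-9,-9,W); sL=20/61, sR=20/73; mL=-490/4453, mR=-10/73; mL+mR=-1100/4453 → advance -1; mR−mL=-120/4453 → turn -1·90°
n=3: pose=(-8,-9,N); sL=40/137, sR=40/41; mL=-4660/5617, mR=-20/41; mL+mR=-7400/5617 → advance -1; mR−mL=1920/5617 → turn +1·90°
n=4: pose=(-8,-10,W); sL=5/13, sR=10/29; mL=-115/754, mR=-5/29; mL+mR=-245/754 → advance -1; mR−mL=-15/754 → turn -1·90°
n=5: pose=(-7,-10,N); sL=40/109, sR=8/5; mL=-772/545, mR=-4/5; mL+mR=-1208/545 → advance -1; mR−mL=336/545 → turn +1·90°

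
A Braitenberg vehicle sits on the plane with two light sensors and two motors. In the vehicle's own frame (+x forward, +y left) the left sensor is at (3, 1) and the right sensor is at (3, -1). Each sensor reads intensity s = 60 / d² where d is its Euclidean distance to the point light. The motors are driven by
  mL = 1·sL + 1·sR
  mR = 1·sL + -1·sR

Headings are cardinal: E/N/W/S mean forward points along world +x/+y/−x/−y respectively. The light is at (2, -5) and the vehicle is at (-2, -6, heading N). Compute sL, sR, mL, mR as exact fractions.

60/29 60/13 2520/377 -960/377

left sensor world pos  = (-3, -3); dL² = 29
right sensor world pos = (-1, -3); dR² = 13
sL = 60/29 = 60/29
sR = 60/13 = 60/13
mL = 1·sL + 1·sR = 2520/377
mR = 1·sL + -1·sR = -960/377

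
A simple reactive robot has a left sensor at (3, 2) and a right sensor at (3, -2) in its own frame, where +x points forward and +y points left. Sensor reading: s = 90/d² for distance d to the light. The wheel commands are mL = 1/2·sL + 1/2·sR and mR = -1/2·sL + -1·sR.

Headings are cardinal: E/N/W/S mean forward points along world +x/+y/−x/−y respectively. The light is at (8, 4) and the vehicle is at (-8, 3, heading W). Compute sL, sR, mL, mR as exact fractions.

left sensor world pos  = (-11, 1); dL² = 370
right sensor world pos = (-11, 5); dR² = 362
sL = 90/370 = 9/37
sR = 90/362 = 45/181
mL = 1/2·sL + 1/2·sR = 1647/6697
mR = -1/2·sL + -1·sR = -4959/13394

9/37 45/181 1647/6697 -4959/13394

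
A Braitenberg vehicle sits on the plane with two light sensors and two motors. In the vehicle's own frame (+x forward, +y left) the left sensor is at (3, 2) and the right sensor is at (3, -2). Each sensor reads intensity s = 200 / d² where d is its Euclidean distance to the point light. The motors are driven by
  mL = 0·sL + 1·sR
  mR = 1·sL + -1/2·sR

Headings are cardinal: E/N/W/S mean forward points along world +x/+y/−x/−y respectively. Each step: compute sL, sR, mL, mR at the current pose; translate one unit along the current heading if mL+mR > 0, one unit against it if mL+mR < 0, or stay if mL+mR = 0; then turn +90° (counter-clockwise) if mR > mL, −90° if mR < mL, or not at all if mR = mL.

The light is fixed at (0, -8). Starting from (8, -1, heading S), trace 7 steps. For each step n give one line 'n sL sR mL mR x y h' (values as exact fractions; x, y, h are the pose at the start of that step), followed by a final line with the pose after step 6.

0 50/29 50/13 50/13 -75/377 8 -1 S
1 200/41 200/89 200/89 13700/3649 8 -2 W
2 20/9 100/17 100/17 -110/153 7 -2 S
3 8 40/13 40/13 84/13 7 -3 W
4 50/17 10 10 -35/17 6 -3 S
5 200/13 40/9 40/9 1540/117 6 -4 W
6 4 20 20 -6 5 -4 S
final 5 -5 W

n=0: pose=(8,-1,S); sL=50/29, sR=50/13; mL=50/13, mR=-75/377; mL+mR=1375/377 → advance +1; mR−mL=-1525/377 → turn -1·90°
n=1: pose=(8,-2,W); sL=200/41, sR=200/89; mL=200/89, mR=13700/3649; mL+mR=21900/3649 → advance +1; mR−mL=5500/3649 → turn +1·90°
n=2: pose=(7,-2,S); sL=20/9, sR=100/17; mL=100/17, mR=-110/153; mL+mR=790/153 → advance +1; mR−mL=-1010/153 → turn -1·90°
n=3: pose=(7,-3,W); sL=8, sR=40/13; mL=40/13, mR=84/13; mL+mR=124/13 → advance +1; mR−mL=44/13 → turn +1·90°
n=4: pose=(6,-3,S); sL=50/17, sR=10; mL=10, mR=-35/17; mL+mR=135/17 → advance +1; mR−mL=-205/17 → turn -1·90°
n=5: pose=(6,-4,W); sL=200/13, sR=40/9; mL=40/9, mR=1540/117; mL+mR=2060/117 → advance +1; mR−mL=340/39 → turn +1·90°
n=6: pose=(5,-4,S); sL=4, sR=20; mL=20, mR=-6; mL+mR=14 → advance +1; mR−mL=-26 → turn -1·90°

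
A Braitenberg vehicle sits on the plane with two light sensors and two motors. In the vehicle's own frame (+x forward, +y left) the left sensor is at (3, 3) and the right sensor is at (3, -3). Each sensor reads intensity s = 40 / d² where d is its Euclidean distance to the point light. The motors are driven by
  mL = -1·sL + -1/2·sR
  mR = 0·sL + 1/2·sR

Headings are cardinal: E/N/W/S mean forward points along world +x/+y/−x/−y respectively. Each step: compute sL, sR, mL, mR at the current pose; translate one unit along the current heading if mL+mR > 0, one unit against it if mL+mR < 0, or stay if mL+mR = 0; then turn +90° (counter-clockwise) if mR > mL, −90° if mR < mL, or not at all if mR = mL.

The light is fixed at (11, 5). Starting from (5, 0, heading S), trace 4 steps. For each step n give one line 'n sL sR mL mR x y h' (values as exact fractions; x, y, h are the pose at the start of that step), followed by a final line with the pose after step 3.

n=0: pose=(5,0,S); sL=40/73, sR=8/29; mL=-1452/2117, mR=4/29; mL+mR=-40/73 → advance -1; mR−mL=1744/2117 → turn +1·90°
n=1: pose=(5,1,E); sL=4, sR=20/29; mL=-126/29, mR=10/29; mL+mR=-4 → advance -1; mR−mL=136/29 → turn +1·90°
n=2: pose=(4,1,N); sL=40/101, sR=40/17; mL=-2700/1717, mR=20/17; mL+mR=-40/101 → advance -1; mR−mL=4720/1717 → turn +1·90°
n=3: pose=(4,0,W); sL=10/41, sR=5/13; mL=-465/1066, mR=5/26; mL+mR=-10/41 → advance -1; mR−mL=335/533 → turn +1·90°

0 40/73 8/29 -1452/2117 4/29 5 0 S
1 4 20/29 -126/29 10/29 5 1 E
2 40/101 40/17 -2700/1717 20/17 4 1 N
3 10/41 5/13 -465/1066 5/26 4 0 W
final 5 0 S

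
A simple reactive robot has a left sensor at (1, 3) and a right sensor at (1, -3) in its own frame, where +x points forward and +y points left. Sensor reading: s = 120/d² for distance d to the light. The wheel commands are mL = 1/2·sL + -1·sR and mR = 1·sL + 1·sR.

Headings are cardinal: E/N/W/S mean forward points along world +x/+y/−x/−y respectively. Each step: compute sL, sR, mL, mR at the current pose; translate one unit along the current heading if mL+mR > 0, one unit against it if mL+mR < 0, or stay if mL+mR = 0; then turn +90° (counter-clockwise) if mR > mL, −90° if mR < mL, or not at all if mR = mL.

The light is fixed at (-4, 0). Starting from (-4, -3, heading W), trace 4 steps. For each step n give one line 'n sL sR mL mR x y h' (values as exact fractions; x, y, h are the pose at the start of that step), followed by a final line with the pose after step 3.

0 120/37 120 -4380/37 4560/37 -4 -3 W
1 6 15/4 -3/4 39/4 -5 -3 S
2 120 120/49 2820/49 6000/49 -5 -4 E
3 20/3 20/3 -10/3 40/3 -4 -4 N
final -4 -3 W

n=0: pose=(-4,-3,W); sL=120/37, sR=120; mL=-4380/37, mR=4560/37; mL+mR=180/37 → advance +1; mR−mL=8940/37 → turn +1·90°
n=1: pose=(-5,-3,S); sL=6, sR=15/4; mL=-3/4, mR=39/4; mL+mR=9 → advance +1; mR−mL=21/2 → turn +1·90°
n=2: pose=(-5,-4,E); sL=120, sR=120/49; mL=2820/49, mR=6000/49; mL+mR=180 → advance +1; mR−mL=3180/49 → turn +1·90°
n=3: pose=(-4,-4,N); sL=20/3, sR=20/3; mL=-10/3, mR=40/3; mL+mR=10 → advance +1; mR−mL=50/3 → turn +1·90°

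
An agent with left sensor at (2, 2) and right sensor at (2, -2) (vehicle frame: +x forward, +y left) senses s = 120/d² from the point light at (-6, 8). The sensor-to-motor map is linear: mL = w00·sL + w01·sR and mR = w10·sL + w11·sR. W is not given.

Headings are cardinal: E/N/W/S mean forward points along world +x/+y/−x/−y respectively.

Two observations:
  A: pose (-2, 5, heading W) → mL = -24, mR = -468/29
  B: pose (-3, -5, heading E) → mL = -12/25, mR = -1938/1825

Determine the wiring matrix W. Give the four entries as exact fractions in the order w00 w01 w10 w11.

obs A: pose=(-2,5,W) → sL=120/29, sR=24, mL=-24, mR=-468/29
obs B: pose=(-3,-5,E) → sL=60/73, sR=12/25, mL=-12/25, mR=-1938/1825
sensor matrix S = [[120/29, 24], [60/73, 12/25]]; det S = -187776/10585
solve [mL_A; mL_B] = S·[w00; w01] and [mR_A; mR_B] = S·[w10; w11]:
  w00 = 0, w01 = -1, w10 = -1, w11 = -1/2

0 -1 -1 -1/2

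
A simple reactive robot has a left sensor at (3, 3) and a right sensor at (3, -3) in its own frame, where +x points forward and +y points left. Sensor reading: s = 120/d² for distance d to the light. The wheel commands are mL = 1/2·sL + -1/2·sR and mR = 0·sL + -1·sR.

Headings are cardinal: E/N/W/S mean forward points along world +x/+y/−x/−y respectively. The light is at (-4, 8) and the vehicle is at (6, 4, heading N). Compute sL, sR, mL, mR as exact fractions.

left sensor world pos  = (3, 7); dL² = 50
right sensor world pos = (9, 7); dR² = 170
sL = 120/50 = 12/5
sR = 120/170 = 12/17
mL = 1/2·sL + -1/2·sR = 72/85
mR = 0·sL + -1·sR = -12/17

12/5 12/17 72/85 -12/17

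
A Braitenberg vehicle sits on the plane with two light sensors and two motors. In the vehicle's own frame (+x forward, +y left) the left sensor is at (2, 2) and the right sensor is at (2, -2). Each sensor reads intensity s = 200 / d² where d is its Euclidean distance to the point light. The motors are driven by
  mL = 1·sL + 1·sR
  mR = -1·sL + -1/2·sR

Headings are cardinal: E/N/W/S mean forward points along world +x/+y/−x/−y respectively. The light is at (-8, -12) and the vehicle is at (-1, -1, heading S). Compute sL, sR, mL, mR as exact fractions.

left sensor world pos  = (1, -3); dL² = 162
right sensor world pos = (-3, -3); dR² = 106
sL = 200/162 = 100/81
sR = 200/106 = 100/53
mL = 1·sL + 1·sR = 13400/4293
mR = -1·sL + -1/2·sR = -9350/4293

100/81 100/53 13400/4293 -9350/4293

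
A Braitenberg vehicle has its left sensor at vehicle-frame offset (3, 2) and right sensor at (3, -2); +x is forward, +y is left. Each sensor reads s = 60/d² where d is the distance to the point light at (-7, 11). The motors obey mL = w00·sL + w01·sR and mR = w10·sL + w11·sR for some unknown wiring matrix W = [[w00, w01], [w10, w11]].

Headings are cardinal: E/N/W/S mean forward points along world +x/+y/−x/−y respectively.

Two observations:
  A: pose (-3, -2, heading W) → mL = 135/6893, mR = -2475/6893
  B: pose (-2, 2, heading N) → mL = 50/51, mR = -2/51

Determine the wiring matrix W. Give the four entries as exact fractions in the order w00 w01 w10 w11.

obs A: pose=(-3,-2,W) → sL=30/113, sR=30/61, mL=135/6893, mR=-2475/6893
obs B: pose=(-2,2,N) → sL=4/3, sR=12/17, mL=50/51, mR=-2/51
sensor matrix S = [[30/113, 30/61], [4/3, 12/17]]; det S = -54880/117181
solve [mL_A; mL_B] = S·[w00; w01] and [mR_A; mR_B] = S·[w10; w11]:
  w00 = 1, w01 = -1/2, w10 = 1/2, w11 = -1

1 -1/2 1/2 -1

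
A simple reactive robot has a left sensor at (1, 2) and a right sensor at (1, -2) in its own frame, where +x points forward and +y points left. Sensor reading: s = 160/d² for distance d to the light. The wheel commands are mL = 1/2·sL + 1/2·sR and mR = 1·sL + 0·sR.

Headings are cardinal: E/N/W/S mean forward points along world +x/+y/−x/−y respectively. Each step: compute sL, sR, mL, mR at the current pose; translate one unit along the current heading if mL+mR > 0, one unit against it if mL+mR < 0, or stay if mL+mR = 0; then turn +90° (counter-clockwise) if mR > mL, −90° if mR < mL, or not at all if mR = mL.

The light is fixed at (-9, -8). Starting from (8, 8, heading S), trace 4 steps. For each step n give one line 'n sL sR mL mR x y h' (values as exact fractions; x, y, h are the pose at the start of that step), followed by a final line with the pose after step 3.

n=0: pose=(8,8,S); sL=80/293, sR=16/45; mL=4144/13185, mR=80/293; mL+mR=7744/13185 → advance +1; mR−mL=-544/13185 → turn -1·90°
n=1: pose=(8,7,W); sL=32/85, sR=32/109; mL=3104/9265, mR=32/85; mL+mR=6592/9265 → advance +1; mR−mL=384/9265 → turn +1·90°
n=2: pose=(7,7,S); sL=4/13, sR=20/49; mL=228/637, mR=4/13; mL+mR=424/637 → advance +1; mR−mL=-32/637 → turn -1·90°
n=3: pose=(7,6,W); sL=160/369, sR=160/481; mL=68000/177489, mR=160/369; mL+mR=48320/59163 → advance +1; mR−mL=8960/177489 → turn +1·90°

0 80/293 16/45 4144/13185 80/293 8 8 S
1 32/85 32/109 3104/9265 32/85 8 7 W
2 4/13 20/49 228/637 4/13 7 7 S
3 160/369 160/481 68000/177489 160/369 7 6 W
final 6 6 S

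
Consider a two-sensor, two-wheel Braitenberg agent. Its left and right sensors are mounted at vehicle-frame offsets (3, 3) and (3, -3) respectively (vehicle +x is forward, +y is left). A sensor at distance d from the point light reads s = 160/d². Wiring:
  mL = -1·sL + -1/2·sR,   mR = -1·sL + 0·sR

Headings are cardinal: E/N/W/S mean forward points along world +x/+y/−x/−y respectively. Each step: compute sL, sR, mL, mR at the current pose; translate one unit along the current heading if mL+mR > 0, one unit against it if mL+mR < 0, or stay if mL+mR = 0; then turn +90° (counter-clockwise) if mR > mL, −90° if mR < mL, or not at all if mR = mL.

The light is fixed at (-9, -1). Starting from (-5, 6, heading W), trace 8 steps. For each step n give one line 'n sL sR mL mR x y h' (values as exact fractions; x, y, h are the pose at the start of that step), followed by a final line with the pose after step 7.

n=0: pose=(-5,6,W); sL=160/17, sR=160/101; mL=-17520/1717, mR=-160/17; mL+mR=-33680/1717 → advance -1; mR−mL=80/101 → turn +1·90°
n=1: pose=(-4,6,S); sL=2, sR=8; mL=-6, mR=-2; mL+mR=-8 → advance -1; mR−mL=4 → turn +1·90°
n=2: pose=(-4,7,E); sL=32/37, sR=160/89; mL=-5808/3293, mR=-32/37; mL+mR=-8656/3293 → advance -1; mR−mL=80/89 → turn +1·90°
n=3: pose=(-5,7,N); sL=80/61, sR=16/17; mL=-1848/1037, mR=-80/61; mL+mR=-3208/1037 → advance -1; mR−mL=8/17 → turn +1·90°
n=4: pose=(-5,6,W); sL=160/17, sR=160/101; mL=-17520/1717, mR=-160/17; mL+mR=-33680/1717 → advance -1; mR−mL=80/101 → turn +1·90°
n=5: pose=(-4,6,S); sL=2, sR=8; mL=-6, mR=-2; mL+mR=-8 → advance -1; mR−mL=4 → turn +1·90°
n=6: pose=(-4,7,E); sL=32/37, sR=160/89; mL=-5808/3293, mR=-32/37; mL+mR=-8656/3293 → advance -1; mR−mL=80/89 → turn +1·90°
n=7: pose=(-5,7,N); sL=80/61, sR=16/17; mL=-1848/1037, mR=-80/61; mL+mR=-3208/1037 → advance -1; mR−mL=8/17 → turn +1·90°

0 160/17 160/101 -17520/1717 -160/17 -5 6 W
1 2 8 -6 -2 -4 6 S
2 32/37 160/89 -5808/3293 -32/37 -4 7 E
3 80/61 16/17 -1848/1037 -80/61 -5 7 N
4 160/17 160/101 -17520/1717 -160/17 -5 6 W
5 2 8 -6 -2 -4 6 S
6 32/37 160/89 -5808/3293 -32/37 -4 7 E
7 80/61 16/17 -1848/1037 -80/61 -5 7 N
final -5 6 W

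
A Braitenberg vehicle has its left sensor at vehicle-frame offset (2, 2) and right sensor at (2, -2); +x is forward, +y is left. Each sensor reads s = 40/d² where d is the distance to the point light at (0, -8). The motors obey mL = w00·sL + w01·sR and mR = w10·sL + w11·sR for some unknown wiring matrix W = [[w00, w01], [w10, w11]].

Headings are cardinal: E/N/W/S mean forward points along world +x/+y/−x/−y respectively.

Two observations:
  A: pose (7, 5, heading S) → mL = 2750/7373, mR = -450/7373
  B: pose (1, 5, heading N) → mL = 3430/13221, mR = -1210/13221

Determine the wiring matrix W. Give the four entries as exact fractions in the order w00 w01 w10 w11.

1/2 1 -1 1/2

obs A: pose=(7,5,S) → sL=20/101, sR=20/73, mL=2750/7373, mR=-450/7373
obs B: pose=(1,5,N) → sL=20/113, sR=20/117, mL=3430/13221, mR=-1210/13221
sensor matrix S = [[20/101, 20/73], [20/113, 20/117]]; det S = -1427200/97478433
solve [mL_A; mL_B] = S·[w00; w01] and [mR_A; mR_B] = S·[w10; w11]:
  w00 = 1/2, w01 = 1, w10 = -1, w11 = 1/2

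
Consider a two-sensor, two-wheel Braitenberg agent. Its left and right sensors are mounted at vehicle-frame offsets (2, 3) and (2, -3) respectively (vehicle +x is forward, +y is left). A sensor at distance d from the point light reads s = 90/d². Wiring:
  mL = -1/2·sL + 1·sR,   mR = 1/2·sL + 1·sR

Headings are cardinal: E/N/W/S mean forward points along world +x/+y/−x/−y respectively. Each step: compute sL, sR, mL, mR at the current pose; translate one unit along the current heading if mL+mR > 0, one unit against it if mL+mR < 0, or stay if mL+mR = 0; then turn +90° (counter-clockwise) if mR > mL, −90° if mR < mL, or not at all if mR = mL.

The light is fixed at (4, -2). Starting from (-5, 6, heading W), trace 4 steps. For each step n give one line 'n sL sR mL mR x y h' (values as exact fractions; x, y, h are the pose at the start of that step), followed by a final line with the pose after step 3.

0 45/73 45/121 1125/17666 12015/17666 -5 6 W
1 18/17 18/41 -63/697 675/697 -6 6 S
2 45/82 9/8 279/328 459/328 -6 5 E
3 2/5 10/13 37/65 63/65 -5 5 N
final -5 6 W

n=0: pose=(-5,6,W); sL=45/73, sR=45/121; mL=1125/17666, mR=12015/17666; mL+mR=90/121 → advance +1; mR−mL=45/73 → turn +1·90°
n=1: pose=(-6,6,S); sL=18/17, sR=18/41; mL=-63/697, mR=675/697; mL+mR=36/41 → advance +1; mR−mL=18/17 → turn +1·90°
n=2: pose=(-6,5,E); sL=45/82, sR=9/8; mL=279/328, mR=459/328; mL+mR=9/4 → advance +1; mR−mL=45/82 → turn +1·90°
n=3: pose=(-5,5,N); sL=2/5, sR=10/13; mL=37/65, mR=63/65; mL+mR=20/13 → advance +1; mR−mL=2/5 → turn +1·90°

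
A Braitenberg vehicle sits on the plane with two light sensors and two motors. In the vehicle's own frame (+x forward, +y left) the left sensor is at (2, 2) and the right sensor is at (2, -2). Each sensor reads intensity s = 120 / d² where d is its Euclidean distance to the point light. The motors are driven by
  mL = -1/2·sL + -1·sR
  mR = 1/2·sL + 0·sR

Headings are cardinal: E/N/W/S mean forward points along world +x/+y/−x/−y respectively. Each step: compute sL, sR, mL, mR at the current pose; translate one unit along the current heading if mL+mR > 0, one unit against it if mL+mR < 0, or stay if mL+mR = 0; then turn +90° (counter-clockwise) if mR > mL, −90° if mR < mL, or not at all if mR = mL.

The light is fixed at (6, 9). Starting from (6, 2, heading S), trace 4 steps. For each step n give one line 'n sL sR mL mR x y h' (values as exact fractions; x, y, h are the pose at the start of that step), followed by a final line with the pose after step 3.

n=0: pose=(6,2,S); sL=24/17, sR=24/17; mL=-36/17, mR=12/17; mL+mR=-24/17 → advance -1; mR−mL=48/17 → turn +1·90°
n=1: pose=(6,3,E); sL=6, sR=30/17; mL=-81/17, mR=3; mL+mR=-30/17 → advance -1; mR−mL=132/17 → turn +1·90°
n=2: pose=(5,3,N); sL=24/5, sR=120/17; mL=-804/85, mR=12/5; mL+mR=-120/17 → advance -1; mR−mL=1008/85 → turn +1·90°
n=3: pose=(5,2,W); sL=4/3, sR=60/17; mL=-214/51, mR=2/3; mL+mR=-60/17 → advance -1; mR−mL=248/51 → turn +1·90°

0 24/17 24/17 -36/17 12/17 6 2 S
1 6 30/17 -81/17 3 6 3 E
2 24/5 120/17 -804/85 12/5 5 3 N
3 4/3 60/17 -214/51 2/3 5 2 W
final 6 2 S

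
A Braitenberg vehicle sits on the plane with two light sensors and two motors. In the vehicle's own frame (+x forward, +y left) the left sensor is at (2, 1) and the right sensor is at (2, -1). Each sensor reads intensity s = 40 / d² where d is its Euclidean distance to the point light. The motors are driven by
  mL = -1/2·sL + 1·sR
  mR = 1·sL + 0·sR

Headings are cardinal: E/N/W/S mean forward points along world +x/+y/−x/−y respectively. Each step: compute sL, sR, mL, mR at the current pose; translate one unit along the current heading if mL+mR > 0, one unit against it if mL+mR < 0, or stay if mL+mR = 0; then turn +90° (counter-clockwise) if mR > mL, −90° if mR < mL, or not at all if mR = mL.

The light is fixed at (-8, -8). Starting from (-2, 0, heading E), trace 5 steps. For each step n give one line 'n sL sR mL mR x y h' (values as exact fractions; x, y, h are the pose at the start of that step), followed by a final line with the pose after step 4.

n=0: pose=(-2,0,E); sL=8/29, sR=40/113; mL=708/3277, mR=8/29; mL+mR=1612/3277 → advance +1; mR−mL=196/3277 → turn +1·90°
n=1: pose=(-1,0,N); sL=5/17, sR=10/41; mL=135/1394, mR=5/17; mL+mR=545/1394 → advance +1; mR−mL=275/1394 → turn +1·90°
n=2: pose=(-1,1,W); sL=40/89, sR=8/25; mL=212/2225, mR=40/89; mL+mR=1212/2225 → advance +1; mR−mL=788/2225 → turn +1·90°
n=3: pose=(-2,1,S); sL=20/49, sR=20/37; mL=610/1813, mR=20/49; mL+mR=1350/1813 → advance +1; mR−mL=130/1813 → turn +1·90°
n=4: pose=(-2,0,E); sL=8/29, sR=40/113; mL=708/3277, mR=8/29; mL+mR=1612/3277 → advance +1; mR−mL=196/3277 → turn +1·90°

0 8/29 40/113 708/3277 8/29 -2 0 E
1 5/17 10/41 135/1394 5/17 -1 0 N
2 40/89 8/25 212/2225 40/89 -1 1 W
3 20/49 20/37 610/1813 20/49 -2 1 S
4 8/29 40/113 708/3277 8/29 -2 0 E
final -1 0 N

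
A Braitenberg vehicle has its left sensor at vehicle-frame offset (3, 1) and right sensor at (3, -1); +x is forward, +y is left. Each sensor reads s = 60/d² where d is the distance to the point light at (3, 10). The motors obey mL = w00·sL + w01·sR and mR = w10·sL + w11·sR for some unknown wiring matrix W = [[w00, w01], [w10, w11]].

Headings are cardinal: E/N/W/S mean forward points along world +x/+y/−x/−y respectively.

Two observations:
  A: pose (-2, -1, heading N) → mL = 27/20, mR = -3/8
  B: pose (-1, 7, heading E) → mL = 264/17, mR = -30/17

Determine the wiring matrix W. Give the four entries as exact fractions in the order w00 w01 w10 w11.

obs A: pose=(-2,-1,N) → sL=3/5, sR=3/4, mL=27/20, mR=-3/8
obs B: pose=(-1,7,E) → sL=12, sR=60/17, mL=264/17, mR=-30/17
sensor matrix S = [[3/5, 3/4], [12, 60/17]]; det S = -117/17
solve [mL_A; mL_B] = S·[w00; w01] and [mR_A; mR_B] = S·[w10; w11]:
  w00 = 1, w01 = 1, w10 = 0, w11 = -1/2

1 1 0 -1/2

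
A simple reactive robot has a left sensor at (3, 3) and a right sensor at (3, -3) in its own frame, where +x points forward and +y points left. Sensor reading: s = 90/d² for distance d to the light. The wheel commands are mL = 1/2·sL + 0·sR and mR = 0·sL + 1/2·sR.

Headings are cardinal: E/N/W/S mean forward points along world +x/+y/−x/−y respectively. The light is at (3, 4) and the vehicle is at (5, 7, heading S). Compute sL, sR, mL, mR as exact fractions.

18/5 90 9/5 45

left sensor world pos  = (8, 4); dL² = 25
right sensor world pos = (2, 4); dR² = 1
sL = 90/25 = 18/5
sR = 90/1 = 90
mL = 1/2·sL + 0·sR = 9/5
mR = 0·sL + 1/2·sR = 45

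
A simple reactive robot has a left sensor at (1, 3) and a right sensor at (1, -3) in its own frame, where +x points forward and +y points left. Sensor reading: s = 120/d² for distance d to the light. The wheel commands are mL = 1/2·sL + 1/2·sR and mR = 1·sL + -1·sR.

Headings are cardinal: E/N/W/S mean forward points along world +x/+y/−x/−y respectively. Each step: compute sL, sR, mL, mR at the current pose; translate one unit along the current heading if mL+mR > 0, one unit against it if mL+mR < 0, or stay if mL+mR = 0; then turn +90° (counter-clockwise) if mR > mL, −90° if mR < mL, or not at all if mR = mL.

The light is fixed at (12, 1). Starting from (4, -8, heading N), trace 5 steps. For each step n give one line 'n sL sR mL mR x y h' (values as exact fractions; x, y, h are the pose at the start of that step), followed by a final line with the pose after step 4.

n=0: pose=(4,-8,N); sL=24/37, sR=120/89; mL=3288/3293, mR=-2304/3293; mL+mR=984/3293 → advance +1; mR−mL=-5592/3293 → turn -1·90°
n=1: pose=(4,-7,E); sL=60/37, sR=12/17; mL=732/629, mR=576/629; mL+mR=1308/629 → advance +1; mR−mL=-156/629 → turn -1·90°
n=2: pose=(5,-7,S); sL=120/97, sR=120/181; mL=16680/17557, mR=10080/17557; mL+mR=26760/17557 → advance +1; mR−mL=-6600/17557 → turn -1·90°
n=3: pose=(5,-8,W); sL=15/26, sR=6/5; mL=231/260, mR=-81/130; mL+mR=69/260 → advance +1; mR−mL=-393/260 → turn -1·90°
n=4: pose=(4,-8,N); sL=24/37, sR=120/89; mL=3288/3293, mR=-2304/3293; mL+mR=984/3293 → advance +1; mR−mL=-5592/3293 → turn -1·90°

0 24/37 120/89 3288/3293 -2304/3293 4 -8 N
1 60/37 12/17 732/629 576/629 4 -7 E
2 120/97 120/181 16680/17557 10080/17557 5 -7 S
3 15/26 6/5 231/260 -81/130 5 -8 W
4 24/37 120/89 3288/3293 -2304/3293 4 -8 N
final 4 -7 E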